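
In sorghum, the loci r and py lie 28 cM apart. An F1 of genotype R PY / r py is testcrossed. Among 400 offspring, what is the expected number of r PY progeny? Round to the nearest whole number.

A map distance of 28 cM corresponds to a recombination frequency of 0.280.
The F1 is R PY / r py, so r PY is a recombinant gamete class with expected frequency r/2 = 0.280/2 = 0.1400.
Expected number = 0.1400 × 400 = 56.00 ≈ 56.

56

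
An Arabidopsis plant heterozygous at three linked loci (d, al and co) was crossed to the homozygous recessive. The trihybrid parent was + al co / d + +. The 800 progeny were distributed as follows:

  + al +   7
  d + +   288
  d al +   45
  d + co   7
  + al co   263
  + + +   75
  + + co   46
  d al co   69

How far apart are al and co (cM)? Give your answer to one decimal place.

13.1 cM

The two rarest classes, + al + and d + co, are the double crossovers. Comparing them with the parentals, only the co allele has switched, so co is the middle locus and the order is al – co – d.
Crossovers in the al–co interval produce the single-crossover classes + + co and d al + (46 + 45 = 91) plus the double crossovers (14).
RF(al–co) = (91 + 14) / 800 = 105/800 = 0.1313 → 13.1 cM.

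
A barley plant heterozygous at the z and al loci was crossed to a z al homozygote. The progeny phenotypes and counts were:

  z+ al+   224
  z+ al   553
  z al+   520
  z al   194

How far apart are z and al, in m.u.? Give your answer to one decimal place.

The two most frequent classes, z+ al (553) and z al+ (520), are the parental types, so the F1 was z+ al / z al+.
The recombinant classes are z+ al+ and z al: 224 + 194 = 418.
Recombination frequency = 418/1491 = 0.2803 ≈ 28.0%, i.e. 28.0 m.u.

28.0 m.u.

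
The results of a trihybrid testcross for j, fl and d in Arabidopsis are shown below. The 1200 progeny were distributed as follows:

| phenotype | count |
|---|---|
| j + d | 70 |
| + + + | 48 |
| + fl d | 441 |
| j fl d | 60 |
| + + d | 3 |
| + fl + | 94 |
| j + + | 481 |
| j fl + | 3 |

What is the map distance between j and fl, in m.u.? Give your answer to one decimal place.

The two most frequent reciprocal classes, + fl d and j + +, are the parental types, so the F1 was + fl d / j + +.
The two rarest classes, + + d and j fl +, are the double crossovers. Comparing them with the parentals, only the fl allele has switched, so fl is the middle locus and the order is j – fl – d.
Crossovers in the j–fl interval produce the single-crossover classes j fl d and + + + (60 + 48 = 108) plus the double crossovers (6).
RF(j–fl) = (108 + 6) / 1200 = 114/1200 = 0.0950 → 9.5 m.u.

9.5 m.u.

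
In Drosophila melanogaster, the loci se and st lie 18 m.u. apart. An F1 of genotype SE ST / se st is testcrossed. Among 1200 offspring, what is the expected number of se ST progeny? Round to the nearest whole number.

108

A map distance of 18 m.u. corresponds to a recombination frequency of 0.180.
The F1 is SE ST / se st, so se ST is a recombinant gamete class with expected frequency r/2 = 0.180/2 = 0.0900.
Expected number = 0.0900 × 1200 = 108.00 ≈ 108.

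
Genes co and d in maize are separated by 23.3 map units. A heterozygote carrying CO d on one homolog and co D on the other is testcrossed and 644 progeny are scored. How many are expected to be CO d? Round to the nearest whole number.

A map distance of 23.3 map units corresponds to a recombination frequency of 0.233.
The F1 is CO d / co D, so CO d is a parental gamete class with expected frequency (1 − r)/2 = 0.767/2 = 0.3835.
Expected number = 0.3835 × 644 = 246.97 ≈ 247.

247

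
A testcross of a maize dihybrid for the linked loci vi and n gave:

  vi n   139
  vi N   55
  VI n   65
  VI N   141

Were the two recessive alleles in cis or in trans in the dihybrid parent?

cis

The two most frequent classes are VI N (141) and vi n (139); these are the parental (non-recombinant) types.
So the F1 carried VI N on one chromosome and vi n on the other — the recessive alleles are on the same chromosome (cis / coupling).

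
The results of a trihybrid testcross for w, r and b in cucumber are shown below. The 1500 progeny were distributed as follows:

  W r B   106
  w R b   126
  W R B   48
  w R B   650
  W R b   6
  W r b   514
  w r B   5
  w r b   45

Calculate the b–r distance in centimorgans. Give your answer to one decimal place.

The two most frequent reciprocal classes, W r b and w R B, are the parental types, so the F1 was W r b / w R B.
The two rarest classes, W R b and w r B, are the double crossovers. Comparing them with the parentals, only the r allele has switched, so r is the middle locus and the order is w – r – b.
Crossovers in the r–b interval produce the single-crossover classes W r B and w R b (106 + 126 = 232) plus the double crossovers (11).
RF(r–b) = (232 + 11) / 1500 = 243/1500 = 0.1620 → 16.2 centimorgans.

16.2 centimorgans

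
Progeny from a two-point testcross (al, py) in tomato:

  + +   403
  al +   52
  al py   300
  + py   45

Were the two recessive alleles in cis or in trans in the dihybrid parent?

The two most frequent classes are + + (403) and al py (300); these are the parental (non-recombinant) types.
So the F1 carried + + on one chromosome and al py on the other — the recessive alleles are on the same chromosome (cis / coupling).

cis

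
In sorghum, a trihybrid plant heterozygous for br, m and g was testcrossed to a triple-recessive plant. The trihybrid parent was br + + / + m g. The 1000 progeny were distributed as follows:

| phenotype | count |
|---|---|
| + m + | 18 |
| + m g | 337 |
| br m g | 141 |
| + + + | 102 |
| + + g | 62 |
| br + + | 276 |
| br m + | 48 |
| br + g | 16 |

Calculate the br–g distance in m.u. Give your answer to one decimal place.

The two rarest classes, br + g and + m +, are the double crossovers. Comparing them with the parentals, only the g allele has switched, so g is the middle locus and the order is m – g – br.
Crossovers in the g–br interval produce the single-crossover classes + + + and br m g (102 + 141 = 243) plus the double crossovers (34).
RF(g–br) = (243 + 34) / 1000 = 277/1000 = 0.2770 → 27.7 m.u.

27.7 m.u.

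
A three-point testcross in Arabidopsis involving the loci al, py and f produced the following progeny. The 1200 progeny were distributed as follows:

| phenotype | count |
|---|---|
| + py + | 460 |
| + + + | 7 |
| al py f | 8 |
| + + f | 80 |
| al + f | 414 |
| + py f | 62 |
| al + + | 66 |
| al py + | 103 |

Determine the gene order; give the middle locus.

The two most frequent reciprocal classes, al + f and + py +, are the parental types, so the F1 was al + f / + py +.
The two rarest classes, al py f and + + +, are the double crossovers. Comparing them with the parentals, only the py allele has switched, so py is the middle locus and the order is al – py – f.

py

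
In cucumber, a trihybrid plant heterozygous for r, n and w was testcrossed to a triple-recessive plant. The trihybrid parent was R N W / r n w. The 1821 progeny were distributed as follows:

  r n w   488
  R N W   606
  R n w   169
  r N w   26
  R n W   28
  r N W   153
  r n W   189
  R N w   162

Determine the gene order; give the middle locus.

The two rarest classes, R n W and r N w, are the double crossovers. Comparing them with the parentals, only the n allele has switched, so n is the middle locus and the order is r – n – w.

n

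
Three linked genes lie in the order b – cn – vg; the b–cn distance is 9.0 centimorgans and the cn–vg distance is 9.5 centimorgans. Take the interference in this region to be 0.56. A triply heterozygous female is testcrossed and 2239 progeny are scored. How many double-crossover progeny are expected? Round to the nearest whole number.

Map distances give recombination frequencies of 0.090 and 0.095 for the two intervals.
With interference 0.56 (so coincidence = 0.44), expected double-crossover frequency = 0.090 × 0.095 × 0.44 = 0.00376.
Expected number = 0.00376 × 2239 = 8.42 ≈ 8.

8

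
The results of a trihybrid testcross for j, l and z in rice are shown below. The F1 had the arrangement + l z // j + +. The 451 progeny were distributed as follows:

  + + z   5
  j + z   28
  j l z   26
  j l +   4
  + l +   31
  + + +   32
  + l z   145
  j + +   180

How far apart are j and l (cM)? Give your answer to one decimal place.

The two rarest classes, + + z and j l +, are the double crossovers. Comparing them with the parentals, only the l allele has switched, so l is the middle locus and the order is j – l – z.
Crossovers in the j–l interval produce the single-crossover classes j l z and + + + (26 + 32 = 58) plus the double crossovers (9).
RF(j–l) = (58 + 9) / 451 = 67/451 = 0.1486 → 14.9 cM.

14.9 cM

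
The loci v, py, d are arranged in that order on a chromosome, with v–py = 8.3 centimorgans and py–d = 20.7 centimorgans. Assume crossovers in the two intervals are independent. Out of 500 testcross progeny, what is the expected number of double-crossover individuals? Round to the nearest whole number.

9

Map distances give recombination frequencies of 0.083 and 0.207 for the two intervals.
With no interference, expected double-crossover frequency = 0.083 × 0.207 = 0.01718.
Expected number = 0.01718 × 500 = 8.59 ≈ 9.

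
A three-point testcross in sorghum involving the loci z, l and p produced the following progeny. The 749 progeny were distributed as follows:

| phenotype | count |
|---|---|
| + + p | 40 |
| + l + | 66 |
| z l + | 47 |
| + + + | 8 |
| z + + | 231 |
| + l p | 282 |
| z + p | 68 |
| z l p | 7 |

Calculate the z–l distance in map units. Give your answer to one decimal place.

13.6 map units

The two most frequent reciprocal classes, z + + and + l p, are the parental types, so the F1 was z + + / + l p.
The two rarest classes, + + + and z l p, are the double crossovers. Comparing them with the parentals, only the z allele has switched, so z is the middle locus and the order is p – z – l.
Crossovers in the z–l interval produce the single-crossover classes z l + and + + p (47 + 40 = 87) plus the double crossovers (15).
RF(z–l) = (87 + 15) / 749 = 102/749 = 0.1362 → 13.6 map units.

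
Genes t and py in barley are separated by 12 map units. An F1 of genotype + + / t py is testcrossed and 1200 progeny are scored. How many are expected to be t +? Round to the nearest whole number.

72

A map distance of 12 map units corresponds to a recombination frequency of 0.120.
The F1 is + + / t py, so t + is a recombinant gamete class with expected frequency r/2 = 0.120/2 = 0.0600.
Expected number = 0.0600 × 1200 = 72.00 ≈ 72.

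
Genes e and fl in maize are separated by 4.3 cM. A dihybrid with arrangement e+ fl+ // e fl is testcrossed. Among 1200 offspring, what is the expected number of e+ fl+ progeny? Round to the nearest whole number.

A map distance of 4.3 cM corresponds to a recombination frequency of 0.043.
The F1 is e+ fl+ / e fl, so e+ fl+ is a parental gamete class with expected frequency (1 − r)/2 = 0.957/2 = 0.4785.
Expected number = 0.4785 × 1200 = 574.20 ≈ 574.

574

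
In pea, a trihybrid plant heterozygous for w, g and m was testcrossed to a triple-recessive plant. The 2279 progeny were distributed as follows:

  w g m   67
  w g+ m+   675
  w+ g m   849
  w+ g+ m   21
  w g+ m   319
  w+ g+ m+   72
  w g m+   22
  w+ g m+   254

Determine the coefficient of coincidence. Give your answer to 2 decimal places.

0.87

The two most frequent reciprocal classes, w+ g m and w g+ m+, are the parental types, so the F1 was w+ g m / w g+ m+.
The two rarest classes, w+ g+ m and w g m+, are the double crossovers. Comparing them with the parentals, only the g allele has switched, so g is the middle locus and the order is w – g – m.
w–g: (139 + 43)/2279 = 0.0799; g–m: (573 + 43)/2279 = 0.2703.
Expected DCO frequency = 0.0799 × 0.2703 ≈ 0.02160; observed = 43/2279 ≈ 0.01887.
Coefficient of coincidence = 0.01887/0.02160 ≈ 0.87.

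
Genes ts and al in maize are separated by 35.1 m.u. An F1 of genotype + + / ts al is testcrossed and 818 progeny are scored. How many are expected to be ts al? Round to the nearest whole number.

A map distance of 35.1 m.u. corresponds to a recombination frequency of 0.351.
The F1 is + + / ts al, so ts al is a parental gamete class with expected frequency (1 − r)/2 = 0.649/2 = 0.3245.
Expected number = 0.3245 × 818 = 265.44 ≈ 265.

265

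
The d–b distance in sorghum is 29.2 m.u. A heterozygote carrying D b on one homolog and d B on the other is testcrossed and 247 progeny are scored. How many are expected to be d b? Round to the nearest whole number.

36

A map distance of 29.2 m.u. corresponds to a recombination frequency of 0.292.
The F1 is D b / d B, so d b is a recombinant gamete class with expected frequency r/2 = 0.292/2 = 0.1460.
Expected number = 0.1460 × 247 = 36.06 ≈ 36.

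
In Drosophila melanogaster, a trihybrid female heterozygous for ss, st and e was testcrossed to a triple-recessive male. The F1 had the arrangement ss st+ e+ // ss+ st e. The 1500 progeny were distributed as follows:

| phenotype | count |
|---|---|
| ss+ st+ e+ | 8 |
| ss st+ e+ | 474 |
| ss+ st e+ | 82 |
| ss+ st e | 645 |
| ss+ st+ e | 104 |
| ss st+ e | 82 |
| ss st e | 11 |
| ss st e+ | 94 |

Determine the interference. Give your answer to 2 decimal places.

0.28

The two rarest classes, ss+ st+ e+ and ss st e, are the double crossovers. Comparing them with the parentals, only the ss allele has switched, so ss is the middle locus and the order is e – ss – st.
e–ss: (164 + 19)/1500 = 0.1220; ss–st: (198 + 19)/1500 = 0.1447.
Expected DCO frequency = 0.1220 × 0.1447 ≈ 0.01765; observed = 19/1500 ≈ 0.01267.
Coefficient of coincidence = 0.01267/0.01765 ≈ 0.72; interference = 1 − 0.72 = 0.28.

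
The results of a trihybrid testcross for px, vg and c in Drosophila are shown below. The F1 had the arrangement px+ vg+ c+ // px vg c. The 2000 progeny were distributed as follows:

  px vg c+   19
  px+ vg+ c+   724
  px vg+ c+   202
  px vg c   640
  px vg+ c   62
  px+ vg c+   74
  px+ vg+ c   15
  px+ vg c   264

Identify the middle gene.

c

The two rarest classes, px+ vg+ c and px vg c+, are the double crossovers. Comparing them with the parentals, only the c allele has switched, so c is the middle locus and the order is vg – c – px.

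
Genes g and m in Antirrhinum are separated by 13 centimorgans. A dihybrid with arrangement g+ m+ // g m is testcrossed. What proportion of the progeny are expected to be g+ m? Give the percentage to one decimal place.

6.5%

A map distance of 13 centimorgans corresponds to a recombination frequency of 0.130.
The F1 is g+ m+ / g m, so g+ m is a recombinant gamete class with expected frequency r/2 = 0.130/2 = 0.0650.
That is 0.0650 = 6.5% of the progeny.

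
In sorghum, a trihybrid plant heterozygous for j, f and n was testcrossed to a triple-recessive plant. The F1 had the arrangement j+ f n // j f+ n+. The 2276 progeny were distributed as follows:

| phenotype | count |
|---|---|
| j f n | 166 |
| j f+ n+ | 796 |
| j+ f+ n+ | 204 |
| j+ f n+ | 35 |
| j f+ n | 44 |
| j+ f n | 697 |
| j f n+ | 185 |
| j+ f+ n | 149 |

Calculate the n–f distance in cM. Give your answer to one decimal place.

The two rarest classes, j+ f n+ and j f+ n, are the double crossovers. Comparing them with the parentals, only the n allele has switched, so n is the middle locus and the order is f – n – j.
Crossovers in the f–n interval produce the single-crossover classes j+ f+ n and j f n+ (149 + 185 = 334) plus the double crossovers (79).
RF(f–n) = (334 + 79) / 2276 = 413/2276 = 0.1815 → 18.1 cM.

18.1 cM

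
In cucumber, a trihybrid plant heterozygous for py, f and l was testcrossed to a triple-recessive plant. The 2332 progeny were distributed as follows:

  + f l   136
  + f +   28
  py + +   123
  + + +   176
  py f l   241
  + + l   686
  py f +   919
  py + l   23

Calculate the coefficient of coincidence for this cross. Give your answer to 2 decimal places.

0.82

The two most frequent reciprocal classes, py f + and + + l, are the parental types, so the F1 was py f + / + + l.
The two rarest classes, + f + and py + l, are the double crossovers. Comparing them with the parentals, only the py allele has switched, so py is the middle locus and the order is f – py – l.
f–py: (259 + 51)/2332 = 0.1329; py–l: (417 + 51)/2332 = 0.2007.
Expected DCO frequency = 0.1329 × 0.2007 ≈ 0.02667; observed = 51/2332 ≈ 0.02187.
Coefficient of coincidence = 0.02187/0.02667 ≈ 0.82.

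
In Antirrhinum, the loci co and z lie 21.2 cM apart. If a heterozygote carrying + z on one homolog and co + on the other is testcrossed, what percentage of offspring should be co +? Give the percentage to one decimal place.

A map distance of 21.2 cM corresponds to a recombination frequency of 0.212.
The F1 is + z / co +, so co + is a parental gamete class with expected frequency (1 − r)/2 = 0.788/2 = 0.3940.
That is 0.3940 = 39.4% of the progeny.

39.4%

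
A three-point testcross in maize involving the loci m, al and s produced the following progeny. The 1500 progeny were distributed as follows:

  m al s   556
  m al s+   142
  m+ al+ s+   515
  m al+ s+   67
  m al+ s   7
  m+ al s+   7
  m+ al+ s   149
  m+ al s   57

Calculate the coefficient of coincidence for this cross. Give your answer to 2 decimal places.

0.50

The two most frequent reciprocal classes, m al s and m+ al+ s+, are the parental types, so the F1 was m al s / m+ al+ s+.
The two rarest classes, m al+ s and m+ al s+, are the double crossovers. Comparing them with the parentals, only the al allele has switched, so al is the middle locus and the order is s – al – m.
s–al: (291 + 14)/1500 = 0.2033; al–m: (124 + 14)/1500 = 0.0920.
Expected DCO frequency = 0.2033 × 0.0920 ≈ 0.01870; observed = 14/1500 ≈ 0.00933.
Coefficient of coincidence = 0.00933/0.01870 ≈ 0.50.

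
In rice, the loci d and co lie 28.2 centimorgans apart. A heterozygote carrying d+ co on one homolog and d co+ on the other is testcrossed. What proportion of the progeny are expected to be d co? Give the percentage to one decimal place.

14.1%

A map distance of 28.2 centimorgans corresponds to a recombination frequency of 0.282.
The F1 is d+ co / d co+, so d co is a recombinant gamete class with expected frequency r/2 = 0.282/2 = 0.1410.
That is 0.1410 = 14.1% of the progeny.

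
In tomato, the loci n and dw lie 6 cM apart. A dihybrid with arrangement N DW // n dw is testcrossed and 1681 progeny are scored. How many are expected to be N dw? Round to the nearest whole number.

50

A map distance of 6 cM corresponds to a recombination frequency of 0.060.
The F1 is N DW / n dw, so N dw is a recombinant gamete class with expected frequency r/2 = 0.060/2 = 0.0300.
Expected number = 0.0300 × 1681 = 50.43 ≈ 50.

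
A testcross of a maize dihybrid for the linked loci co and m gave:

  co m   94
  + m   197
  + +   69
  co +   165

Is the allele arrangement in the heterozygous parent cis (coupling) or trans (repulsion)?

The two most frequent classes are + m (197) and co + (165); these are the parental (non-recombinant) types.
So the F1 carried + m on one chromosome and co + on the other — the recessive alleles are on opposite chromosomes (trans / repulsion).

trans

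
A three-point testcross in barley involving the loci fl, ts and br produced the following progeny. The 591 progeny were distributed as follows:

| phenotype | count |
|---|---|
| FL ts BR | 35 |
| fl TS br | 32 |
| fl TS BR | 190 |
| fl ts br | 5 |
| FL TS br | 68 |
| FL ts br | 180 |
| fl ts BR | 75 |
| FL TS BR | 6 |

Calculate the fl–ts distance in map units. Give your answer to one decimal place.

26.1 map units

The two most frequent reciprocal classes, fl TS BR and FL ts br, are the parental types, so the F1 was fl TS BR / FL ts br.
The two rarest classes, FL TS BR and fl ts br, are the double crossovers. Comparing them with the parentals, only the fl allele has switched, so fl is the middle locus and the order is ts – fl – br.
Crossovers in the ts–fl interval produce the single-crossover classes fl ts BR and FL TS br (75 + 68 = 143) plus the double crossovers (11).
RF(ts–fl) = (143 + 11) / 591 = 154/591 = 0.2606 → 26.1 map units.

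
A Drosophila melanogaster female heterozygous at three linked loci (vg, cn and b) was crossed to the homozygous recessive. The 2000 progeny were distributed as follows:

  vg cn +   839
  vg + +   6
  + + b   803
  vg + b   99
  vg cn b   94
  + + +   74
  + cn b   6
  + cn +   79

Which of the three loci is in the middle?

The two most frequent reciprocal classes, vg cn + and + + b, are the parental types, so the F1 was vg cn + / + + b.
The two rarest classes, vg + + and + cn b, are the double crossovers. Comparing them with the parentals, only the cn allele has switched, so cn is the middle locus and the order is vg – cn – b.

cn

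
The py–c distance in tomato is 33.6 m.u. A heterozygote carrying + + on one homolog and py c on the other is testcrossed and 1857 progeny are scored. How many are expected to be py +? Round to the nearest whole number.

312

A map distance of 33.6 m.u. corresponds to a recombination frequency of 0.336.
The F1 is + + / py c, so py + is a recombinant gamete class with expected frequency r/2 = 0.336/2 = 0.1680.
Expected number = 0.1680 × 1857 = 311.98 ≈ 312.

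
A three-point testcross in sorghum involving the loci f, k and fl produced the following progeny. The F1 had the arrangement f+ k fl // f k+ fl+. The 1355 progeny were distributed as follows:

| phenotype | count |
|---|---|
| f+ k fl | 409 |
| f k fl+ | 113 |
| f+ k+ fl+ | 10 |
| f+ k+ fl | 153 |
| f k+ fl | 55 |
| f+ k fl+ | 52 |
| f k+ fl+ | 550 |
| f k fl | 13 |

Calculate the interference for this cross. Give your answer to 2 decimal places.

0.17

The two rarest classes, f k fl and f+ k+ fl+, are the double crossovers. Comparing them with the parentals, only the f allele has switched, so f is the middle locus and the order is fl – f – k.
fl–f: (107 + 23)/1355 = 0.0959; f–k: (266 + 23)/1355 = 0.2133.
Expected DCO frequency = 0.0959 × 0.2133 ≈ 0.02046; observed = 23/1355 ≈ 0.01697.
Coefficient of coincidence = 0.01697/0.02046 ≈ 0.83; interference = 1 − 0.83 = 0.17.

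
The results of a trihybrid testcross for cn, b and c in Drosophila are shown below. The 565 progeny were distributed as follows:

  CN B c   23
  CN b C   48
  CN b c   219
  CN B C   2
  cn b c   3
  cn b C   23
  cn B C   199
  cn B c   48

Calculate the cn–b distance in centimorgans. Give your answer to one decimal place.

The two most frequent reciprocal classes, cn B C and CN b c, are the parental types, so the F1 was cn B C / CN b c.
The two rarest classes, CN B C and cn b c, are the double crossovers. Comparing them with the parentals, only the cn allele has switched, so cn is the middle locus and the order is c – cn – b.
Crossovers in the cn–b interval produce the single-crossover classes cn b C and CN B c (23 + 23 = 46) plus the double crossovers (5).
RF(cn–b) = (46 + 5) / 565 = 51/565 = 0.0903 → 9.0 centimorgans.

9.0 centimorgans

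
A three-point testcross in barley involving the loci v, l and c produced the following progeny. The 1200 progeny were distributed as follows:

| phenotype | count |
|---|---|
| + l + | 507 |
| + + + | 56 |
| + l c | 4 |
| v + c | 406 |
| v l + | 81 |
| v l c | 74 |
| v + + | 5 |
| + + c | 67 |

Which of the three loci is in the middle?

The two most frequent reciprocal classes, + l + and v + c, are the parental types, so the F1 was + l + / v + c.
The two rarest classes, + l c and v + +, are the double crossovers. Comparing them with the parentals, only the c allele has switched, so c is the middle locus and the order is l – c – v.

c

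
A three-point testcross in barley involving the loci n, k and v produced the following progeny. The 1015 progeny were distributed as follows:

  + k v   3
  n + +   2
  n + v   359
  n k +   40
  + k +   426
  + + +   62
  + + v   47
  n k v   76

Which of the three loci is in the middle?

v

The two most frequent reciprocal classes, n + v and + k +, are the parental types, so the F1 was n + v / + k +.
The two rarest classes, n + + and + k v, are the double crossovers. Comparing them with the parentals, only the v allele has switched, so v is the middle locus and the order is n – v – k.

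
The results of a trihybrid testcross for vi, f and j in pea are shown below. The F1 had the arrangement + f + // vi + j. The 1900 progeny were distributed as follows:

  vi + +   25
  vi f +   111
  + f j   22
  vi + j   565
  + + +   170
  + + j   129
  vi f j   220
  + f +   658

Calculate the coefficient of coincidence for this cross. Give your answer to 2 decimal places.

0.71

The two rarest classes, + f j and vi + +, are the double crossovers. Comparing them with the parentals, only the j allele has switched, so j is the middle locus and the order is vi – j – f.
vi–j: (240 + 47)/1900 = 0.1511; j–f: (390 + 47)/1900 = 0.2300.
Expected DCO frequency = 0.1511 × 0.2300 ≈ 0.03475; observed = 47/1900 ≈ 0.02474.
Coefficient of coincidence = 0.02474/0.03475 ≈ 0.71.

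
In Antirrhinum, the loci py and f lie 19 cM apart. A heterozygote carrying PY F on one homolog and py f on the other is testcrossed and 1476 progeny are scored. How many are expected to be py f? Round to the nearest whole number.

A map distance of 19 cM corresponds to a recombination frequency of 0.190.
The F1 is PY F / py f, so py f is a parental gamete class with expected frequency (1 − r)/2 = 0.810/2 = 0.4050.
Expected number = 0.4050 × 1476 = 597.78 ≈ 598.

598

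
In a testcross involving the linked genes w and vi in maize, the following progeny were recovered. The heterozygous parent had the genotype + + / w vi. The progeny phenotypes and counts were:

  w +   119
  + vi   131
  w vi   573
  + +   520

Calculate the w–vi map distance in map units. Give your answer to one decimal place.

The recombinant classes are + vi and w +: 131 + 119 = 250.
Recombination frequency = 250/1343 = 0.1862 ≈ 18.6%, i.e. 18.6 map units.

18.6 map units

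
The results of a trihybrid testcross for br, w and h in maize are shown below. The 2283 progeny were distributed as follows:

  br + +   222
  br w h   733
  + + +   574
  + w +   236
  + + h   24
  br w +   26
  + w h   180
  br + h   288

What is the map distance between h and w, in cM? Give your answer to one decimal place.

The two most frequent reciprocal classes, br w h and + + +, are the parental types, so the F1 was br w h / + + +.
The two rarest classes, br w + and + + h, are the double crossovers. Comparing them with the parentals, only the h allele has switched, so h is the middle locus and the order is w – h – br.
Crossovers in the w–h interval produce the single-crossover classes br + h and + w + (288 + 236 = 524) plus the double crossovers (50).
RF(w–h) = (524 + 50) / 2283 = 574/2283 = 0.2514 → 25.1 cM.

25.1 cM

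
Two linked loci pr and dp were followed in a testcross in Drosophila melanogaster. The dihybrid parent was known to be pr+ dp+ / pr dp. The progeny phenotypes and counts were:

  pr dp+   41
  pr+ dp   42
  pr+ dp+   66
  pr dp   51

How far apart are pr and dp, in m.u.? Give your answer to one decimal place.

41.5 m.u.

The recombinant classes are pr+ dp and pr dp+: 42 + 41 = 83.
Recombination frequency = 83/200 = 0.4150 ≈ 41.5%, i.e. 41.5 m.u.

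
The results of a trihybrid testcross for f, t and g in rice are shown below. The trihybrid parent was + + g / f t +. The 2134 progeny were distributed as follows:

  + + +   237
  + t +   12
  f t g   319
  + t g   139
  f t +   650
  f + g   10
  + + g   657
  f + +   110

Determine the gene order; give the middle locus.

f

The two rarest classes, f + g and + t +, are the double crossovers. Comparing them with the parentals, only the f allele has switched, so f is the middle locus and the order is t – f – g.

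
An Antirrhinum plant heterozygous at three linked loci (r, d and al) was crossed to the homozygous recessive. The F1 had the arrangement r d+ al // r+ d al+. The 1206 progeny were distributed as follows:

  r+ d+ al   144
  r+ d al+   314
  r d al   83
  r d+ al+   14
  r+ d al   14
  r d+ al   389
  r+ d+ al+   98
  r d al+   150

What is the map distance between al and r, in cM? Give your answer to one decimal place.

26.7 cM

The two rarest classes, r d+ al+ and r+ d al, are the double crossovers. Comparing them with the parentals, only the al allele has switched, so al is the middle locus and the order is r – al – d.
Crossovers in the r–al interval produce the single-crossover classes r+ d+ al and r d al+ (144 + 150 = 294) plus the double crossovers (28).
RF(r–al) = (294 + 28) / 1206 = 322/1206 = 0.2670 → 26.7 cM.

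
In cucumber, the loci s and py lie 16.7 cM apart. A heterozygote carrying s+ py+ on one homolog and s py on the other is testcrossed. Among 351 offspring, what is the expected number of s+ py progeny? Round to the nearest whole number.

A map distance of 16.7 cM corresponds to a recombination frequency of 0.167.
The F1 is s+ py+ / s py, so s+ py is a recombinant gamete class with expected frequency r/2 = 0.167/2 = 0.0835.
Expected number = 0.0835 × 351 = 29.31 ≈ 29.

29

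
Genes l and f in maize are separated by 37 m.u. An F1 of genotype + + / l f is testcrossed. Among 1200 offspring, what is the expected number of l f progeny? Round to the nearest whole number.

378

A map distance of 37 m.u. corresponds to a recombination frequency of 0.370.
The F1 is + + / l f, so l f is a parental gamete class with expected frequency (1 − r)/2 = 0.630/2 = 0.3150.
Expected number = 0.3150 × 1200 = 378.00 ≈ 378.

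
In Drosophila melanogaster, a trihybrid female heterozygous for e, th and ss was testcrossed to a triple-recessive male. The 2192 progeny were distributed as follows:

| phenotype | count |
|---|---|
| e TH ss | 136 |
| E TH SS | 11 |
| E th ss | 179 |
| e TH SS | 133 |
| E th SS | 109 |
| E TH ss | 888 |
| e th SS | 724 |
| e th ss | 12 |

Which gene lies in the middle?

ss

The two most frequent reciprocal classes, e th SS and E TH ss, are the parental types, so the F1 was e th SS / E TH ss.
The two rarest classes, e th ss and E TH SS, are the double crossovers. Comparing them with the parentals, only the ss allele has switched, so ss is the middle locus and the order is e – ss – th.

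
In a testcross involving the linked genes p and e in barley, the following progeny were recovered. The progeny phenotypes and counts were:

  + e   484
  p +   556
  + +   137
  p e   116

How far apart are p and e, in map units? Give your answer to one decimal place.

The two most frequent classes, + e (484) and p + (556), are the parental types, so the F1 was + e / p +.
The recombinant classes are + + and p e: 137 + 116 = 253.
Recombination frequency = 253/1293 = 0.1957 ≈ 19.6%, i.e. 19.6 map units.

19.6 map units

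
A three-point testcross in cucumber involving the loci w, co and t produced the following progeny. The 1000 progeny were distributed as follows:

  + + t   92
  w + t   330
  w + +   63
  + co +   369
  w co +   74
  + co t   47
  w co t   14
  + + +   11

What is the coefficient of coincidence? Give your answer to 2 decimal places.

The two most frequent reciprocal classes, + co + and w + t, are the parental types, so the F1 was + co + / w + t.
The two rarest classes, + + + and w co t, are the double crossovers. Comparing them with the parentals, only the co allele has switched, so co is the middle locus and the order is t – co – w.
t–co: (110 + 25)/1000 = 0.1350; co–w: (166 + 25)/1000 = 0.1910.
Expected DCO frequency = 0.1350 × 0.1910 ≈ 0.02579; observed = 25/1000 ≈ 0.02500.
Coefficient of coincidence = 0.02500/0.02579 ≈ 0.97.

0.97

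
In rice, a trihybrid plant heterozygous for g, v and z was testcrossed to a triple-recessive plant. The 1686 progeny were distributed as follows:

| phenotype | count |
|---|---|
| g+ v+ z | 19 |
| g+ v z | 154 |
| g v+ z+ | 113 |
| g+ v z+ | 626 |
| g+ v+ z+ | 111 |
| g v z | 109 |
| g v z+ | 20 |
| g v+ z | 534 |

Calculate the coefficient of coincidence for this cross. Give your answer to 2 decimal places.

0.83

The two most frequent reciprocal classes, g v+ z and g+ v z+, are the parental types, so the F1 was g v+ z / g+ v z+.
The two rarest classes, g+ v+ z and g v z+, are the double crossovers. Comparing them with the parentals, only the g allele has switched, so g is the middle locus and the order is v – g – z.
v–g: (220 + 39)/1686 = 0.1536; g–z: (267 + 39)/1686 = 0.1815.
Expected DCO frequency = 0.1536 × 0.1815 ≈ 0.02788; observed = 39/1686 ≈ 0.02313.
Coefficient of coincidence = 0.02313/0.02788 ≈ 0.83.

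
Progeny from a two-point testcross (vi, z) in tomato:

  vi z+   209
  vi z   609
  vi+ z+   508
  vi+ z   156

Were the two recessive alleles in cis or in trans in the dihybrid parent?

The two most frequent classes are vi+ z+ (508) and vi z (609); these are the parental (non-recombinant) types.
So the F1 carried vi+ z+ on one chromosome and vi z on the other — the recessive alleles are on the same chromosome (cis / coupling).

cis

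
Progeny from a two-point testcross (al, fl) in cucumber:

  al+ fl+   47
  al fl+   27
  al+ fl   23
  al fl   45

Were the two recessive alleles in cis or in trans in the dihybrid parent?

The two most frequent classes are al+ fl+ (47) and al fl (45); these are the parental (non-recombinant) types.
So the F1 carried al+ fl+ on one chromosome and al fl on the other — the recessive alleles are on the same chromosome (cis / coupling).

cis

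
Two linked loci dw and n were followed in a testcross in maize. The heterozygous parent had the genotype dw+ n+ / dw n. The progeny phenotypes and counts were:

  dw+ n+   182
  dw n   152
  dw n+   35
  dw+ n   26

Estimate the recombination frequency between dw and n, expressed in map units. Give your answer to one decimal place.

15.4 map units

The recombinant classes are dw+ n and dw n+: 26 + 35 = 61.
Recombination frequency = 61/395 = 0.1544 ≈ 15.4%, i.e. 15.4 map units.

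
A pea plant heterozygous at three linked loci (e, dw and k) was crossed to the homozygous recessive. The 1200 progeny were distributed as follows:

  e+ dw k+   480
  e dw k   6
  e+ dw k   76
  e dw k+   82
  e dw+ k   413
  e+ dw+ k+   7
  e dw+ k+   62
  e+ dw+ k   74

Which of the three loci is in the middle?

dw

The two most frequent reciprocal classes, e+ dw k+ and e dw+ k, are the parental types, so the F1 was e+ dw k+ / e dw+ k.
The two rarest classes, e+ dw+ k+ and e dw k, are the double crossovers. Comparing them with the parentals, only the dw allele has switched, so dw is the middle locus and the order is k – dw – e.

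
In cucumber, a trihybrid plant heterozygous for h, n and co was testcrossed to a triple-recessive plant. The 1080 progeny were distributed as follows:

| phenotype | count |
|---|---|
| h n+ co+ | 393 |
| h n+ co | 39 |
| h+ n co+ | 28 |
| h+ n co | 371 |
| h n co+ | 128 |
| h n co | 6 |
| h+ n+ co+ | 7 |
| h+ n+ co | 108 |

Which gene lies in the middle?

The two most frequent reciprocal classes, h n+ co+ and h+ n co, are the parental types, so the F1 was h n+ co+ / h+ n co.
The two rarest classes, h+ n+ co+ and h n co, are the double crossovers. Comparing them with the parentals, only the h allele has switched, so h is the middle locus and the order is co – h – n.

h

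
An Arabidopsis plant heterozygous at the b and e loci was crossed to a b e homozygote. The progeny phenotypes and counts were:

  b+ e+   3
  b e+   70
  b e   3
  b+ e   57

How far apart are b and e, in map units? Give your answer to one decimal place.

4.5 map units

The two most frequent classes, b+ e (57) and b e+ (70), are the parental types, so the F1 was b+ e / b e+.
The recombinant classes are b+ e+ and b e: 3 + 3 = 6.
Recombination frequency = 6/133 = 0.0451 ≈ 4.5%, i.e. 4.5 map units.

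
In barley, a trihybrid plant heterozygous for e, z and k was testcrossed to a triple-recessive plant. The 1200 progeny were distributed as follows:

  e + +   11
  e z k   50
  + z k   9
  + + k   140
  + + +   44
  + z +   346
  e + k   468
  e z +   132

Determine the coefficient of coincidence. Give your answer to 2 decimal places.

0.72

The two most frequent reciprocal classes, e + k and + z +, are the parental types, so the F1 was e + k / + z +.
The two rarest classes, e + + and + z k, are the double crossovers. Comparing them with the parentals, only the k allele has switched, so k is the middle locus and the order is e – k – z.
e–k: (272 + 20)/1200 = 0.2433; k–z: (94 + 20)/1200 = 0.0950.
Expected DCO frequency = 0.2433 × 0.0950 ≈ 0.02311; observed = 20/1200 ≈ 0.01667.
Coefficient of coincidence = 0.01667/0.02311 ≈ 0.72.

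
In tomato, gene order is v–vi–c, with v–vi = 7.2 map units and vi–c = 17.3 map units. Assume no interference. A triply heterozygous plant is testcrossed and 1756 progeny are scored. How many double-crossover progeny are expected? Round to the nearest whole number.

Map distances give recombination frequencies of 0.072 and 0.173 for the two intervals.
With no interference, expected double-crossover frequency = 0.072 × 0.173 = 0.01246.
Expected number = 0.01246 × 1756 = 21.87 ≈ 22.

22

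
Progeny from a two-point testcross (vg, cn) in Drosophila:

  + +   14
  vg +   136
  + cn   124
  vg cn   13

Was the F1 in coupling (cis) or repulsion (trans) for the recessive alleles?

trans

The two most frequent classes are + cn (124) and vg + (136); these are the parental (non-recombinant) types.
So the F1 carried + cn on one chromosome and vg + on the other — the recessive alleles are on opposite chromosomes (trans / repulsion).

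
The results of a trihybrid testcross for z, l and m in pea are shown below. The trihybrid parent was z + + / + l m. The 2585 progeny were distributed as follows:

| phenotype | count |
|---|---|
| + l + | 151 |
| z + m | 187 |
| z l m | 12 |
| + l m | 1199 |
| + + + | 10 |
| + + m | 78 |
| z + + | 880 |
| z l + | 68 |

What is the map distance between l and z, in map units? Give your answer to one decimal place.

The two rarest classes, + + + and z l m, are the double crossovers. Comparing them with the parentals, only the z allele has switched, so z is the middle locus and the order is l – z – m.
Crossovers in the l–z interval produce the single-crossover classes z l + and + + m (68 + 78 = 146) plus the double crossovers (22).
RF(l–z) = (146 + 22) / 2585 = 168/2585 = 0.0650 → 6.5 map units.

6.5 map units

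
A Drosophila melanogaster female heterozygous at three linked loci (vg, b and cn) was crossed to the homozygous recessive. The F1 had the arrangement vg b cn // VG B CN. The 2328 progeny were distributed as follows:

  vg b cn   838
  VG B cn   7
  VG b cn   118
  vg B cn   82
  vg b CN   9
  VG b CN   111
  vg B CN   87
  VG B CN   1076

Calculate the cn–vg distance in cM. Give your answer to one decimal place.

The two rarest classes, vg b CN and VG B cn, are the double crossovers. Comparing them with the parentals, only the cn allele has switched, so cn is the middle locus and the order is b – cn – vg.
Crossovers in the cn–vg interval produce the single-crossover classes VG b cn and vg B CN (118 + 87 = 205) plus the double crossovers (16).
RF(cn–vg) = (205 + 16) / 2328 = 221/2328 = 0.0949 → 9.5 cM.

9.5 cM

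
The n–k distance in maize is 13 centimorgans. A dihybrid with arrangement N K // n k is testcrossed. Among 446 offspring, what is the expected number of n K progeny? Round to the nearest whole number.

A map distance of 13 centimorgans corresponds to a recombination frequency of 0.130.
The F1 is N K / n k, so n K is a recombinant gamete class with expected frequency r/2 = 0.130/2 = 0.0650.
Expected number = 0.0650 × 446 = 28.99 ≈ 29.

29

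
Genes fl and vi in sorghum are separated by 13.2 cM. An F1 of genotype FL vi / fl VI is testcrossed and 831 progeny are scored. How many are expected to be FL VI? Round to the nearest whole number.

A map distance of 13.2 cM corresponds to a recombination frequency of 0.132.
The F1 is FL vi / fl VI, so FL VI is a recombinant gamete class with expected frequency r/2 = 0.132/2 = 0.0660.
Expected number = 0.0660 × 831 = 54.85 ≈ 55.

55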